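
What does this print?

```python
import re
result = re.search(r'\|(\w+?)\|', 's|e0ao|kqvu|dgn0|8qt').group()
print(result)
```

|e0ao|

The match spans [1:7] → '|e0ao|'.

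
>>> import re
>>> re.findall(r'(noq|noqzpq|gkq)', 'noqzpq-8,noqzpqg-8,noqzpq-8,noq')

['noq', 'noq', 'noq', 'noq']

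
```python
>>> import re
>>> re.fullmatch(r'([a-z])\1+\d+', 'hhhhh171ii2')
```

None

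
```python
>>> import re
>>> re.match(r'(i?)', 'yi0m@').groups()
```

('',)

Pattern: optionally a literal 'i' (captured).
With `match`, the pattern is implicitly anchored at the beginning.
The match spans [0:0] → ''.
Captured: group 1 = ''.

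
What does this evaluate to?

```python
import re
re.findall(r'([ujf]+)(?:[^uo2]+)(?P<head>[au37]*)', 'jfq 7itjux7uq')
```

Pattern: one or more of one of [ujf] (captured); then one or more of any character except [uo2] (non-capturing group); then zero or more of one of [au37] (captured as 'head').
Walking the string: at [0:9] match 'jfq 7itju', groups = ('jf', 'u'); at [11:13] match 'uq', groups = ('u', '').
`findall` packs the 2 group values into a tuple for every match.

[('jf', 'u'), ('u', '')]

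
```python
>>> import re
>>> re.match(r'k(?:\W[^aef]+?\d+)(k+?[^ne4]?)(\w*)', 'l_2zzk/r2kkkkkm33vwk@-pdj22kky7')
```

`re.match` only tries the pattern at the start of the string.
Here position 0 doesn't satisfy it, so the call returns None.

None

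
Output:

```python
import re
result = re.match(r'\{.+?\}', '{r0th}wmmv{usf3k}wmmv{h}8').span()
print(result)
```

(0, 6)

`match` is anchored at position 0; if the pattern doesn't fit there, it returns None.
The match spans [0:6] → '{r0th}'.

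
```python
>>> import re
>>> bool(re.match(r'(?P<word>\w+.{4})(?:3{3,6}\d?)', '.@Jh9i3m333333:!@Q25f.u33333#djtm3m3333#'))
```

False

`match` is anchored at position 0; if the pattern doesn't fit there, it returns None.
Here position 0 doesn't satisfy it, so the call returns None, and `bool(None)` is False.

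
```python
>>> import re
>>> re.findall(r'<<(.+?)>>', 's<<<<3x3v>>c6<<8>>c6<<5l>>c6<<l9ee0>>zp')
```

With the lazy modifier that quantifier settles for the fewest repetitions that let the rest of the pattern succeed (the atoms after it are unaffected and can still be greedy).
One capturing group, so `findall` returns just the captured substring from each match — 4 in all.

['<<3x3v', '8', '5l', 'l9ee0']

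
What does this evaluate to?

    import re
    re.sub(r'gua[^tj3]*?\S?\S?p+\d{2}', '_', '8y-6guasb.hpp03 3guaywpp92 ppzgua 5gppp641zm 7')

The pattern matches the literal 'gua', then zero or more of any character except [tj3] (lazy), then optionally a non-whitespace character; then optionally a non-whitespace character; then one or more of a literal 'p'; then exactly 2 of a digit.
With the lazy modifier that quantifier settles for the fewest repetitions that let the rest of the pattern succeed (the atoms after it are unaffected and can still be greedy).
Matches: at [4:15] → 'guasb.hpp03'; at [17:26] → 'guaywpp92'; at [30:41] → 'gua 5gppp64'.
`sub` substitutes '_' at each match site.

'8y-6_ 3_ ppz_1zm 7'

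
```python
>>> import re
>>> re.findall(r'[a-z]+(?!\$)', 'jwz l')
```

['jwz', 'l']

Because the assertion is negative and zero-width, positions next to the forbidden text are skipped.
No capturing groups, so `findall` returns the 2 full match strings.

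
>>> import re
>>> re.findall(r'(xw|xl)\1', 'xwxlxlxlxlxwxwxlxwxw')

['xl', 'xl', 'xw', 'xw']

The backreference `\1` re-matches whatever the first group consumed, character for character.
Walking the string: at [2:6] match 'xlxl', group 1 = 'xl'; at [6:10] match 'xlxl', group 1 = 'xl'; at [10:14] match 'xwxw', group 1 = 'xw'; at [16:20] match 'xwxw', group 1 = 'xw'.
One capturing group, so `findall` returns just the captured substring from each match — 4 in all.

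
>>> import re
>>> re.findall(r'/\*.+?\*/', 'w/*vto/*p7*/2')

['/*vto/*p7*/']

Since nothing is captured, `findall` lists the 1 matched substring directly.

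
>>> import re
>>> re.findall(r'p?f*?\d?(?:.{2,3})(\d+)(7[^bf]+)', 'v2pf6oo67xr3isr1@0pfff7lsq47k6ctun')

[('6', '7xr3isr1@0p'), ('4', '7k6ctun')]

This matches optionally a literal 'p', then zero or more of a literal 'f' (lazy), then optionally a digit; then 2 to 3 of any character (non-capturing group); then one or more of a digit (captured); then the literal '7', then one or more of any character except [bf] (captured).
Scanning left to right: at [2:19] match 'pf6oo67xr3isr1@0p', groups = ('6', '7xr3isr1@0p'); at [19:34] match 'fff7lsq47k6ctun', groups = ('4', '7k6ctun').
`findall` packs the 2 group values into a tuple for every match.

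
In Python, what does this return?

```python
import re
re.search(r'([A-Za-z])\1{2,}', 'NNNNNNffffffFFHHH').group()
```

'NNNNNN'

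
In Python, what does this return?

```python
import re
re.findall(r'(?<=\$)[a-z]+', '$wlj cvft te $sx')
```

['wlj', 'sx']

The lookaround is zero-width — it requires the adjacent text to match without consuming it, so the asserted text isn't part of the match.
Matches: at [1:4] → 'wlj'; at [14:16] → 'sx'.
`findall` yields the raw match text (2 of them) because the pattern has no groups.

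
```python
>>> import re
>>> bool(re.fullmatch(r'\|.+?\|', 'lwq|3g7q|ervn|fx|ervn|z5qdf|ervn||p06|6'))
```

False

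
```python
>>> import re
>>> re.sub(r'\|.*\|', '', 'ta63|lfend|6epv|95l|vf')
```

'ta63vf'

Matches: at [4:20] → '|lfend|6epv|95l|'.
`sub` substitutes '' at each match site.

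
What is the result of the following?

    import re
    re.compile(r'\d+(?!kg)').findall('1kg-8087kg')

['808']

Because the assertion is negative and zero-width, positions next to the forbidden text are skipped.
`findall` yields the raw match text (1 of them) because the pattern has no groups.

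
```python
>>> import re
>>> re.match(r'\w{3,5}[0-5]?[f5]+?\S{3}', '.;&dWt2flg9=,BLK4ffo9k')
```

The pattern matches 3 to 5 of a word character, then optionally a character in [0-5]; then one or more of one of [f5] (lazy), then exactly 3 of a non-whitespace character.
`match` is anchored at position 0; if the pattern doesn't fit there, it returns None.
Here position 0 doesn't satisfy it, so the call returns None.

None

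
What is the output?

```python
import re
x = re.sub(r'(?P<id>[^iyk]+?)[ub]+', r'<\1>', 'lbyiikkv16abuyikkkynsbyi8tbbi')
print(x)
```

The pattern matches one or more of any character except [iyk] (lazy) (captured as 'id'); then one or more of one of [ub].
Matches: at [0:2] → 'lb'; at [7:13] → 'v16abu'; at [19:22] → 'nsb'; at [24:28] → '8tbb'.
The replacement refers to a captured group, so each match is rewritten using its own captured text.

<l>yiikk<v16a>yikkky<ns>yi<8t>i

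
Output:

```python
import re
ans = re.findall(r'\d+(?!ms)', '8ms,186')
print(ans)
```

['186']

Because the assertion is negative and zero-width, positions next to the forbidden text are skipped.
Walking the string: at [4:7] → '186'.
No capturing groups, so `findall` returns the 1 full match string.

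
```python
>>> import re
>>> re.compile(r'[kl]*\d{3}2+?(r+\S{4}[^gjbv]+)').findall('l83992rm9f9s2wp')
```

['rm9f9s2wp']

The pattern matches zero or more of one of [kl], then exactly 3 of a digit, then one or more of the literal '2' (lazy); then one or more of the literal 'r', then exactly 4 of a non-whitespace character, then one or more of any character except [gjbv] (captured).
Walking the string: at [2:15] match '3992rm9f9s2wp', group 1 = 'rm9f9s2wp'.
`findall` collects group 1 from the one match (1 total).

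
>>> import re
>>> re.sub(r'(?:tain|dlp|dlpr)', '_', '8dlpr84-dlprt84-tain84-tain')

Branches in `(...|...)` are attempted left-to-right; the first branch that allows the whole pattern to succeed is taken.
Matches: at [1:4] → 'dlp'; at [8:11] → 'dlp'; at [16:20] → 'tain'; at [23:27] → 'tain'.
`sub` substitutes '_' at each match site.

'8_r84-_rt84-_84-_'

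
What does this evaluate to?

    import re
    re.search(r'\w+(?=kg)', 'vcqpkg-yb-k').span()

(0, 4)

Because the assertion is zero-width, the text it checks is not consumed and won't appear in the result.
`re.search` scans for the first position where the pattern succeeds.
The match spans [0:4] → 'vcqp'.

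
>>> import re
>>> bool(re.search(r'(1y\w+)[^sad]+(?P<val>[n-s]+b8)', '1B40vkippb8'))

False

Pattern: the literal '1y', then one or more of a word character (captured); then one or more of any character except [sad]; then one or more of a character in [n-s], then the literal 'b8' (captured as 'val').
Here nothing in the string fits, so the call returns None, and `bool(None)` is False.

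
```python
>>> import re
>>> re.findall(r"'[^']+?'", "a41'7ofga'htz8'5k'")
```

No capturing groups, so `findall` returns the 2 full match strings.

["'7ofga'", "'5k'"]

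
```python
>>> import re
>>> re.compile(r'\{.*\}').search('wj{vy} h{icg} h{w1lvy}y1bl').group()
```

'{vy} h{icg} h{w1lvy}'

The match spans [2:22] → '{vy} h{icg} h{w1lvy}'.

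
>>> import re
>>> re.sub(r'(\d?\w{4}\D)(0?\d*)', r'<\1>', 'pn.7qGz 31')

This matches optionally a digit, then exactly 4 of a word character, then a non-digit (captured); then optionally a literal '0', then zero or more of a digit (captured).
Matches: at [3:10] → '7qGz 31'.
The replacement refers to a captured group, so each match is rewritten using its own captured text.

'pn.<7qGz >'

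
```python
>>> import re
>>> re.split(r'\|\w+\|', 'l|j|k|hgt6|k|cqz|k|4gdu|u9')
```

['l', 'k', 'k', 'k', 'u9']

`split` removes every match and returns the 5 fragments in between.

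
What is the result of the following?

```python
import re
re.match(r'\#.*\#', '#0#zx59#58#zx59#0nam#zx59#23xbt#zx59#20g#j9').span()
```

(0, 41)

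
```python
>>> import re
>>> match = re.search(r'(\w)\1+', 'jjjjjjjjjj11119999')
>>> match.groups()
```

('j',)

After group 1 captures some text, `\1` only succeeds where that same text appears again.
`re.search` scans for the first position where the pattern succeeds.
The match spans [0:10] → 'jjjjjjjjjj'.
Captured: group 1 = 'j'.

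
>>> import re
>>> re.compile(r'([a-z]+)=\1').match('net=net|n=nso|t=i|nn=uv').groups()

('net',)

The match spans [0:7] → 'net=net'.
Captured: group 1 = 'net'.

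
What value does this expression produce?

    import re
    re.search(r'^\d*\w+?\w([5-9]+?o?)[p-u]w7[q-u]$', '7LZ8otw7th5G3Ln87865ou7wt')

None

This matches anchored at the start of the string; then zero or more of a digit, then one or more of a word character (lazy); then a word character; then one or more of a character in [5-9] (lazy), then optionally the literal 'o' (captured); then a character in [p-u]; then the literal 'w7', then a character in [q-u]; then anchored at the end.
`search` walks the string left to right and returns the first match it finds.
Here no position works, so the call returns None.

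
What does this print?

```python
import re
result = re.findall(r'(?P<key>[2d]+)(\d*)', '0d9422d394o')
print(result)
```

[('d', '9422'), ('d', '394')]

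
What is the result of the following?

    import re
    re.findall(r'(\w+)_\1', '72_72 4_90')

After group 1 captures some text, `\1` only succeeds where that same text appears again.
With a single group, `findall` returns only what that group captured — 1 item.

['72']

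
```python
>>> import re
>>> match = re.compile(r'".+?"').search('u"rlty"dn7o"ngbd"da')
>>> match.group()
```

'"rlty"'

Lazy quantifiers expand one character at a time until the remainder of the pattern can match.
Unlike `match`, `search` isn't anchored — it looks for the pattern anywhere in the string.
The match spans [1:7] → '"rlty"'.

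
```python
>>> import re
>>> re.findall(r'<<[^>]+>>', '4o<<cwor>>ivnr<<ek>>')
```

['<<cwor>>', '<<ek>>']

With no groups in the pattern, `findall` gives back each whole match — 2 here.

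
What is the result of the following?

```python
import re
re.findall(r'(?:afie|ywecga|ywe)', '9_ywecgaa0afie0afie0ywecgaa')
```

['ywecga', 'afie', 'afie', 'ywecga']

The regex engine tests alternatives in the order written; an earlier branch that matches wins even if a later one would match more.
Scanning left to right: at [2:8] → 'ywecga'; at [10:14] → 'afie'; at [15:19] → 'afie'; at [20:26] → 'ywecga'.
With no groups in the pattern, `findall` gives back each whole match — 4 here.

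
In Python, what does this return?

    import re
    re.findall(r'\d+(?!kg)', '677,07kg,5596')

`(?!…)`/`(?<!…)` only lets a position through if the neighbouring text does NOT match; no characters are consumed.
Scanning left to right: at [0:3] → '677'; at [4:5] → '0'; at [9:13] → '5596'.
No capturing groups, so `findall` returns the 3 full match strings.

['677', '0', '5596']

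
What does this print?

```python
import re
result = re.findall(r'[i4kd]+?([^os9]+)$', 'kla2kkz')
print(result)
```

Pattern: one or more of one of [i4kd] (lazy); then one or more of any character except [os9] (captured); then anchored at the end.
Matches: at [0:7] match 'kla2kkz', group 1 = 'la2kkz'.
`findall` collects group 1 from the one match (1 total).

['la2kkz']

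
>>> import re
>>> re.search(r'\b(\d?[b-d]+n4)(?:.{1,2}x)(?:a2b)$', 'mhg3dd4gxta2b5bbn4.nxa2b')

Pattern: a word boundary (`\b`, zero-width); then optionally a digit, then one or more of a character in [b-d], then the literal 'n4' (captured); then 1 to 2 of any character, then a literal 'x' (non-capturing group); then the literal 'a2', then a literal 'b' (non-capturing group); then anchored at the end.
`re.search` tries every starting position until one works.
Here no position works, so the call returns None.

None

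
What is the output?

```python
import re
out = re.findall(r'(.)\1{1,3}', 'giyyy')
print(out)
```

['y']

A backreference is literal: `\1` must see the identical characters the first group matched.
Scanning left to right: at [2:5] match 'yyy', group 1 = 'y'.
Because there's exactly one group, `findall` drops the full match and keeps group 1 from the one hit.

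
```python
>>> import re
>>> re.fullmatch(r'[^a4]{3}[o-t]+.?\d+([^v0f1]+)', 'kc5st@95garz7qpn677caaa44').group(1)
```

'garz7qpn677caaa44'

Pattern: exactly 3 of any character except [a4]; then one or more of a character in [o-t], then optionally any character, then one or more of a digit; then one or more of any character except [v0f1] (captured).
`fullmatch` succeeds only if the pattern covers the string from start to end.
The match spans [0:25] → 'kc5st@95garz7qpn677caaa44'.
Captured: group 1 = 'garz7qpn677caaa44'.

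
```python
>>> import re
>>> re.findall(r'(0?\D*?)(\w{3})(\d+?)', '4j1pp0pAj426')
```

[('j', '1pp', '0'), ('', 'pAj', '4')]

The pattern matches optionally the literal '0', then zero or more of a non-digit (lazy) (captured); then exactly 3 of a word character (captured); then one or more of a digit (lazy) (captured).
A non-greedy quantifier consumes as few characters as it can — just enough that the remainder of the pattern still matches from where it stops; whatever follows it matches normally.
Walking the string: at [1:6] match 'j1pp0', groups = ('j', '1pp', '0'); at [6:10] match 'pAj4', groups = ('', 'pAj', '4').
`findall` packs the 3 group values into a tuple for every match.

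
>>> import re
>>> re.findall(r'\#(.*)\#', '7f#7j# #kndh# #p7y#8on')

Walking the string: at [2:19] match '#7j# #kndh# #p7y#', group 1 = '7j# #kndh# #p7y'.
Because there's exactly one group, `findall` drops the full match and keeps group 1 from the one hit.

['7j# #kndh# #p7y']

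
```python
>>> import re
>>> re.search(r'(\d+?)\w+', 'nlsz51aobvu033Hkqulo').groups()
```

('5',)

The match spans [4:20] → '51aobvu033Hkqulo'.
Captured: group 1 = '5'.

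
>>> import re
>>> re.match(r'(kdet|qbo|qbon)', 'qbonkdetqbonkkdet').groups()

('qbo',)

Alternation tries branches left to right and keeps the first one that lets the overall match succeed at that position.
With `match`, the pattern is implicitly anchored at the beginning.
The match spans [0:3] → 'qbo'.
Captured: group 1 = 'qbo'.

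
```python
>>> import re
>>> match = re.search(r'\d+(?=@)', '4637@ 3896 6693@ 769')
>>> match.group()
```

'4637'

Lookahead/lookbehind check context without consuming it, so the matched span excludes the asserted characters.
`re.search` scans for the first position where the pattern succeeds.
The match spans [0:4] → '4637'.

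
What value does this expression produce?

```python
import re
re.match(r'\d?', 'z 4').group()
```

`match` is anchored at position 0; if the pattern doesn't fit there, it returns None.
The match spans [0:0] → ''.

''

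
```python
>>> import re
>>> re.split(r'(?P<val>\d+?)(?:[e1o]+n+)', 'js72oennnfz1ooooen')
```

['js', '72', 'fz', '1', '']

Because the pattern has a capturing group, `split` also inserts each captured text between the pieces.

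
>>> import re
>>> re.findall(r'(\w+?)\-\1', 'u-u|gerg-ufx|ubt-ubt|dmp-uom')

After group 1 captures some text, `\1` only succeeds where that same text appears again.
Matches: at [0:3] match 'u-u', group 1 = 'u'; at [13:20] match 'ubt-ubt', group 1 = 'ubt'.
`findall` collects group 1 from each match (2 total).

['u', 'ubt']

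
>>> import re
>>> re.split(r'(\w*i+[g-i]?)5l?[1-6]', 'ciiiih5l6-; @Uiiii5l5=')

['', 'ciiiih', '-; @', 'Uiiii', '=']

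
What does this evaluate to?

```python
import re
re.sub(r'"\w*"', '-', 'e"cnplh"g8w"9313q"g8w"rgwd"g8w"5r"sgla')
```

'e-g8w-g8w-g8w-sgla'

Matches: at [1:8] → '"cnplh"'; at [11:18] → '"9313q"'; at [21:27] → '"rgwd"'; at [30:34] → '"5r"'.
Every occurrence is swapped for '-'.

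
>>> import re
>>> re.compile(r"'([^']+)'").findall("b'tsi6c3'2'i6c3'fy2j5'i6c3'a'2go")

Scanning left to right: at [1:9] match "'tsi6c3'", group 1 = 'tsi6c3'; at [10:16] match "'i6c3'", group 1 = 'i6c3'; at [21:27] match "'i6c3'", group 1 = 'i6c3'.
One capturing group, so `findall` returns just the captured substring from each match — 3 in all.

['tsi6c3', 'i6c3', 'i6c3']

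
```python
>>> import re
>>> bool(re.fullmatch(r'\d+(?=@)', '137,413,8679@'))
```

False

The lookaround is zero-width — it requires the adjacent text to match without consuming it, so the asserted text isn't part of the match.
`fullmatch` succeeds only if the pattern covers the string from start to end.
Here the string isn't matched end-to-end, so the call returns None, and `bool(None)` is False.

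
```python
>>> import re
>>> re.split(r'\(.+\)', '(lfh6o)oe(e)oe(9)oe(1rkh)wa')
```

['', 'wa']

Matches to split on: at [0:25] → '(lfh6o)oe(e)oe(9)oe(1rkh)'.
Each match becomes a cut point; 2 segments remain.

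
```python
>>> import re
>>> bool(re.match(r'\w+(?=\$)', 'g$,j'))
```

True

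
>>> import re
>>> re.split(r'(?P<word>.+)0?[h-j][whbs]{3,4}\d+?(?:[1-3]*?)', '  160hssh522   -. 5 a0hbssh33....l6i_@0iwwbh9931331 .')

['', '  160hssh522   -. 5 a0hbssh33....l6i_@0', '931331 .']

The pattern matches one or more of any character (captured as 'word'); then optionally a literal '0', then a character in [h-j]; then 3 to 4 of one of [whbs], then one or more of a digit (lazy); then zero or more of a character in [1-3] (lazy) (non-capturing group).
A non-greedy quantifier consumes as few characters as it can — just enough that the remainder of the pattern still matches from where it stops; whatever follows it matches normally.
Matches to split on: at [0:45] → '  160hssh522   -. 5 a0hbssh33....l6i_@0iwwbh9'.
`re.split` interleaves the captured-group text with the surrounding fragments.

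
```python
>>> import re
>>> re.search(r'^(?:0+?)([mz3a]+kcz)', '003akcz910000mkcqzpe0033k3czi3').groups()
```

The pattern matches anchored at the start of the string; then one or more of a literal '0' (lazy) (non-capturing group); then one or more of one of [mz3a], then the literal 'kcz' (captured).
`re.search` tries every starting position until one works.
The match spans [0:7] → '003akcz'.
Captured: group 1 = '3akcz'.

('3akcz',)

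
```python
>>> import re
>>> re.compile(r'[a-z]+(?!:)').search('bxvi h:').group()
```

'bxvi'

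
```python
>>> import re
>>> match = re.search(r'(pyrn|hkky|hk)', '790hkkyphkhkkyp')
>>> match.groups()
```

The match spans [3:7] → 'hkky'.
Captured: group 1 = 'hkky'.

('hkky',)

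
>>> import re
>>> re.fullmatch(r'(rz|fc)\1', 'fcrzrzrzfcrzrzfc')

`re.fullmatch` is like wrapping the pattern in `^…$` (in single-line mode).
Here the pattern can't cover the whole string, so the call returns None.

None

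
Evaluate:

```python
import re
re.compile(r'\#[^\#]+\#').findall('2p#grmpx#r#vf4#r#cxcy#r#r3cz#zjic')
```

Matches: at [2:9] → '#grmpx#'; at [10:15] → '#vf4#'; at [16:22] → '#cxcy#'; at [23:29] → '#r3cz#'.
`findall` yields the raw match text (4 of them) because the pattern has no groups.

['#grmpx#', '#vf4#', '#cxcy#', '#r3cz#']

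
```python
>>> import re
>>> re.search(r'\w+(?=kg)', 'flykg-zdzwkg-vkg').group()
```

'fly'

Lookahead/lookbehind check context without consuming it, so the matched span excludes the asserted characters.
`search` walks the string left to right and returns the first match it finds.
The match spans [0:3] → 'fly'.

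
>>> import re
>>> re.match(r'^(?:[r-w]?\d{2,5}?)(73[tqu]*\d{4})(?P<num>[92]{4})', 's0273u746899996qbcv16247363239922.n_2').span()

This matches anchored at the start of the string; then optionally a character in [r-w], then 2 to 5 of a digit (lazy) (non-capturing group); then the literal '73', then zero or more of one of [tqu], then exactly 4 of a digit (captured); then exactly 4 of one of [92] (captured as 'num').
`re.match` only tries the pattern at the start of the string.
The match spans [0:14] → 's0273u74689999'.
Captured: group 1 = '73u7468', group 2 = '9999'.

(0, 14)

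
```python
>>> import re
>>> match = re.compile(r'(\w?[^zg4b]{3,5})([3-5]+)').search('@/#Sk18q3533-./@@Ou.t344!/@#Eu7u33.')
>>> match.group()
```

'Sk18q3533'

The match spans [3:12] → 'Sk18q3533'.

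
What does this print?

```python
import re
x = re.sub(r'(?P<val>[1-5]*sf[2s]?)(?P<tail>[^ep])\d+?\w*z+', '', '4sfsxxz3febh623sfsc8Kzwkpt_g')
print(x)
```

4sfsxxz3febh6wkpt_g

Each match is replaced by ''.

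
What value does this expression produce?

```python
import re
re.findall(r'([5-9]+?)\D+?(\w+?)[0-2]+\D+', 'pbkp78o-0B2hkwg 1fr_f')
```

[('78', '0B')]

Multiple groups make `findall` return tuples — one 2-tuple for the one match.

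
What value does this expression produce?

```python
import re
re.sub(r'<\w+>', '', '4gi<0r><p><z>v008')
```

'4giv008'

`sub` substitutes '' at each match site.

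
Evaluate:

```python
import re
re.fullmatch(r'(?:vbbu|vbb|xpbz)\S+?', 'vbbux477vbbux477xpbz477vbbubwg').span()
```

(0, 30)

`re.fullmatch` requires the pattern to consume the entire string.
The match spans [0:30] → 'vbbux477vbbux477xpbz477vbbubwg'.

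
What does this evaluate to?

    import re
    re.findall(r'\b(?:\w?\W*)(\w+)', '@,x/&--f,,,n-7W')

['f', 'n', '7W']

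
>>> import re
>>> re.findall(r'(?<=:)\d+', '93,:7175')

['7175']

The `(?=…)`/`(?<=…)` assertion just peeks at neighbouring text; it doesn't advance the match position.
Scanning left to right: at [4:8] → '7175'.
Since nothing is captured, `findall` lists the 1 matched substring directly.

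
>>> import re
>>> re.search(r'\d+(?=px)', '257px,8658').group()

The lookaround is zero-width — it requires the adjacent text to match without consuming it, so the asserted text isn't part of the match.
`search` walks the string left to right and returns the first match it finds.
The match spans [0:3] → '257'.

'257'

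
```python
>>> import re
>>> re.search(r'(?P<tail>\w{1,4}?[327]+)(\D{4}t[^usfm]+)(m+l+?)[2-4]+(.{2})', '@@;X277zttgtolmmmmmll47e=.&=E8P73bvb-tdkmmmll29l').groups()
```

('X277', 'zttgtol', 'mmmmmll', '7e')

The match spans [3:24] → 'X277zttgtolmmmmmll47e'.
Captured: group 1 = 'X277', group 2 = 'zttgtol', group 3 = 'mmmmmll', group 4 = '7e'.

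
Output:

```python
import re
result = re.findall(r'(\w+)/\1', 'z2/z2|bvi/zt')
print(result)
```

['z2']

A backreference is literal: `\1` must see the identical characters the first group matched.
Because there's exactly one group, `findall` drops the full match and keeps group 1 from the one hit.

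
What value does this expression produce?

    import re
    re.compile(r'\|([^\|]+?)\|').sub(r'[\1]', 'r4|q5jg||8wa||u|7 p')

The replacement refers to a captured group, so each match is rewritten using its own captured text.

'r4[q5jg][8wa][u]7 p'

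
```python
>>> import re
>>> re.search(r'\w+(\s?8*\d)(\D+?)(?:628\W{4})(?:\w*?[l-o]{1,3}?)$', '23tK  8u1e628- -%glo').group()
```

This matches one or more of a word character; then optionally whitespace, then zero or more of a literal '8', then a digit (captured); then one or more of a non-digit (lazy) (captured); then the literal '628', then exactly 4 of a non-word character (non-capturing group); then zero or more of a word character (lazy), then 1 to 3 of a character in [l-o] (lazy) (non-capturing group); then anchored at the end.
`search` walks the string left to right and returns the first match it finds.
The match spans [6:20] → '8u1e628- -%glo'.
Captured: group 1 = '1', group 2 = 'e'.

'8u1e628- -%glo'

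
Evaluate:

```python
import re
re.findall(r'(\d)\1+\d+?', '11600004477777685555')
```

['1', '0', '7', '5']

After group 1 captures some text, `\1` only succeeds where that same text appears again.
With a single group, `findall` returns only what that group captured — 4 items.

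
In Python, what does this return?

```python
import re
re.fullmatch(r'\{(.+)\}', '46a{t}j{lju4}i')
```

None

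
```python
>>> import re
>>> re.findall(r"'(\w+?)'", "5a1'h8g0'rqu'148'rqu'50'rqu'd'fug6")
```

['h8g0', '148', '50', 'd']

Walking the string: at [3:9] match "'h8g0'", group 1 = 'h8g0'; at [12:17] match "'148'", group 1 = '148'; at [20:24] match "'50'", group 1 = '50'; at [27:30] match "'d'", group 1 = 'd'.
`findall` collects group 1 from each match (4 total).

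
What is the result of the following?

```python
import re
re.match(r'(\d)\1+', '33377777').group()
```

'333'

`match` is anchored at position 0; if the pattern doesn't fit there, it returns None.
The match spans [0:3] → '333'.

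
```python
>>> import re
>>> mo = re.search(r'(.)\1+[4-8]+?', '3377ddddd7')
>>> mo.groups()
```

('3',)

`\1` is not a pattern — it's the concrete string captured by group 1, re-applied verbatim.
Unlike `match`, `search` isn't anchored — it looks for the pattern anywhere in the string.
The match spans [0:3] → '337'.
Captured: group 1 = '3'.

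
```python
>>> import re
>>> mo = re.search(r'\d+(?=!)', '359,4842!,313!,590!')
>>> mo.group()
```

The positive lookaround only admits positions where the adjacent text matches; those characters stay outside the span.
`search` walks the string left to right and returns the first match it finds.
The match spans [4:8] → '4842'.

'4842'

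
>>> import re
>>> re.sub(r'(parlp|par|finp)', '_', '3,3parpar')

Matches: at [3:6] → 'par'; at [6:9] → 'par'.
Each match is replaced by '_'.

'3,3__'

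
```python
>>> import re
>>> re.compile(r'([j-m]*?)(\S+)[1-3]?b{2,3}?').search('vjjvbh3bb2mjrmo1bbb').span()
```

(0, 19)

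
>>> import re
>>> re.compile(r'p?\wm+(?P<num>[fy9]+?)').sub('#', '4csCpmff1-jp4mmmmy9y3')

'4csC#f1-j#9y3'

This matches optionally the literal 'p', then a word character, then one or more of a literal 'm'; then one or more of one of [fy9] (lazy) (captured as 'num').
With the lazy modifier that quantifier settles for the fewest repetitions that let the rest of the pattern succeed (the atoms after it are unaffected and can still be greedy).
Matches: at [4:7] → 'pmf'; at [11:18] → 'p4mmmmy'.
`sub` substitutes '#' at each match site.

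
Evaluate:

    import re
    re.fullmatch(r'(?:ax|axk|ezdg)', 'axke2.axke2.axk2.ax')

`re.fullmatch` requires the pattern to consume the entire string.
Here there's no way to consume every character, so the call returns None.

None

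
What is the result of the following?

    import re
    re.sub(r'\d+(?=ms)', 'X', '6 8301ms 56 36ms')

'6 Xms 56 Xms'

Lookahead/lookbehind check context without consuming it, so the matched span excludes the asserted characters.
Matches: at [2:6] → '8301'; at [12:14] → '36'.
Each match is replaced by 'X'.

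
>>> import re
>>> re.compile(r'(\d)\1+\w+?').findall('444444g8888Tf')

['4', '8']

The backreference `\1` re-matches whatever the first group consumed, character for character.
Because there's exactly one group, `findall` drops the full match and keeps group 1 from each hit.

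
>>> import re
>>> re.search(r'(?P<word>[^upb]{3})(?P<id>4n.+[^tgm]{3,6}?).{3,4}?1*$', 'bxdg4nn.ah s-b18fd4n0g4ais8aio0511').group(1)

The match spans [1:34] → 'xdg4nn.ah s-b18fd4n0g4ais8aio0511'.
Captured: group 1 = 'xdg', group 2 = '4nn.ah s-b18fd4n0g4ais8aio0'.

'xdg'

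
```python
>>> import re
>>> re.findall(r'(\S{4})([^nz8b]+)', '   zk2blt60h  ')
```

[('zk2b', 'lt60h  ')]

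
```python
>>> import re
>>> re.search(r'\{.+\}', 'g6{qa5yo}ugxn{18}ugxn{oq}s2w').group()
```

'{qa5yo}ugxn{18}ugxn{oq}'

The match spans [2:25] → '{qa5yo}ugxn{18}ugxn{oq}'.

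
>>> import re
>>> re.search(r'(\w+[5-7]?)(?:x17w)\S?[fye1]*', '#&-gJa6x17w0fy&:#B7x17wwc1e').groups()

The match spans [3:14] → 'gJa6x17w0fy'.
Captured: group 1 = 'gJa6'.

('gJa6',)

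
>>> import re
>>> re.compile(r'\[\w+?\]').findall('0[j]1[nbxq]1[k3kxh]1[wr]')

No capturing groups, so `findall` returns the 4 full match strings.

['[j]', '[nbxq]', '[k3kxh]', '[wr]']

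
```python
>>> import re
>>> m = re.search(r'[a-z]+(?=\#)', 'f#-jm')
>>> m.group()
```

'f'

Because the assertion is zero-width, the text it checks is not consumed and won't appear in the result.
`search` walks the string left to right and returns the first match it finds.
The match spans [0:1] → 'f'.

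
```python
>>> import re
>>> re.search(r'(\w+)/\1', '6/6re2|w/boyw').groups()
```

The match spans [0:3] → '6/6'.
Captured: group 1 = '6'.

('6',)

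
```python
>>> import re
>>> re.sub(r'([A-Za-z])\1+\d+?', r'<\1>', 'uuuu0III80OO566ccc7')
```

'<u><I>0<O>66<c>'

After group 1 captures some text, `\1` only succeeds where that same text appears again.
The replacement refers to a captured group, so each match is rewritten using its own captured text.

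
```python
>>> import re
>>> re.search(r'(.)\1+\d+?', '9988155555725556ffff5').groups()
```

The match spans [0:3] → '998'.
Captured: group 1 = '9'.

('9',)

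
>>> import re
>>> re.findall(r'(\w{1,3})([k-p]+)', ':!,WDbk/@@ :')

The pattern matches 1 to 3 of a word character (captured); then one or more of a character in [k-p] (captured).
Matches: at [3:7] match 'WDbk', groups = ('WDb', 'k').
`findall` packs the 2 group values into a tuple for every match.

[('WDb', 'k')]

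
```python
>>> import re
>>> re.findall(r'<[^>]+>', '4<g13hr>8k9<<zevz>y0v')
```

Scanning left to right: at [1:8] → '<g13hr>'; at [11:18] → '<<zevz>'.
`findall` yields the raw match text (2 of them) because the pattern has no groups.

['<g13hr>', '<<zevz>']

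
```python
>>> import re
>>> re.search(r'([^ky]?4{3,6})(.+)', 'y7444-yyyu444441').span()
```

The match spans [1:16] → '7444-yyyu444441'.

(1, 16)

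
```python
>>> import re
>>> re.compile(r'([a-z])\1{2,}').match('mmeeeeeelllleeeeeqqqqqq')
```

`\1` is not a pattern — it's the concrete string captured by group 1, re-applied verbatim.
`match` is anchored at position 0; if the pattern doesn't fit there, it returns None.
Here the string doesn't start with a match, so the call returns None.

None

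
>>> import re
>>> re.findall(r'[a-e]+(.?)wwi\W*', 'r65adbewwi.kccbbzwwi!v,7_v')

['', 'z']

This matches one or more of a character in [a-e]; then optionally any character (captured); then the literal 'wwi', then zero or more of a non-word character.
Scanning left to right: at [3:11] match 'adbewwi.', group 1 = ''; at [12:21] match 'ccbbzwwi!', group 1 = 'z'.
Because there's exactly one group, `findall` drops the full match and keeps group 1 from each hit.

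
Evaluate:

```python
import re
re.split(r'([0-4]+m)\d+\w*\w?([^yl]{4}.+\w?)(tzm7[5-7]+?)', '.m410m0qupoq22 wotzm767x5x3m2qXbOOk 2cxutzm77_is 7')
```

Pattern: one or more of a character in [0-4], then the literal 'm' (captured); then one or more of a digit, then zero or more of a word character, then optionally a word character; then exactly 4 of any character except [yl], then one or more of any character, then optionally a word character (captured); then the literal 'tz', then the literal 'm7', then one or more of a character in [5-7] (lazy) (captured).
Matches to split on: at [2:45] → '410m0qupoq22 wotzm767x5x3m2qXbOOk 2cxutzm77'.
Because the pattern has a capturing group, `split` also inserts each captured text between the pieces.

['.m', '410m', ' wotzm767x5x3m2qXbOOk 2cxu', 'tzm77', '_is 7']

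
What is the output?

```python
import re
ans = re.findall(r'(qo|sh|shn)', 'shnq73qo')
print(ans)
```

['sh', 'qo']

`|` is ordered: at each position the engine commits to the first alternative that works.
`findall` collects group 1 from each match (2 total).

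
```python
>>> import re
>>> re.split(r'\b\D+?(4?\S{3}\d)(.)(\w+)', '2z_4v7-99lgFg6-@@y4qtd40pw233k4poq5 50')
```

['2z_4v7-99lgFg6', '@@y4', 'q', 'td40pw233k4poq5', ' 50']

The pattern matches a word boundary (`\b`, zero-width); then one or more of a non-digit (lazy); then optionally the literal '4', then exactly 3 of a non-whitespace character, then a digit (captured); then any character (captured); then one or more of a word character (captured).
Because the quantifier is non-greedy, it stops expanding at the earliest point where the rest of the pattern can succeed.
Matches to split on: at [14:35] → '-@@y4qtd40pw233k4poq5'.
Because the pattern has a capturing group, `split` also inserts each captured text between the pieces.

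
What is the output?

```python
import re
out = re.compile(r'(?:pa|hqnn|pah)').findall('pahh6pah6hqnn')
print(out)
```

Alternation tries branches left to right and keeps the first one that lets the overall match succeed at that position.
Matches: at [0:2] → 'pa'; at [5:7] → 'pa'; at [9:13] → 'hqnn'.
No capturing groups, so `findall` returns the 3 full match strings.

['pa', 'pa', 'hqnn']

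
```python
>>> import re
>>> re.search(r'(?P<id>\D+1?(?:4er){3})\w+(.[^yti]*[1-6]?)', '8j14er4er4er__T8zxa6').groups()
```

('j14er4er4er', '6')

The match spans [1:20] → 'j14er4er4er__T8zxa6'.
Captured: group 1 = 'j14er4er4er', group 2 = '6'.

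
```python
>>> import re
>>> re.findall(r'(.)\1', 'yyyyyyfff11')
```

['y', 'y', 'y', 'f', '1']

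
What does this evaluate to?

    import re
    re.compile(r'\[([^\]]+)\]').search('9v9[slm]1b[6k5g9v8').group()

'[slm]'

The match spans [3:8] → '[slm]'.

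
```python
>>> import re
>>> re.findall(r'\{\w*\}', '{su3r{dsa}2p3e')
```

Scanning left to right: at [5:10] → '{dsa}'.
With no groups in the pattern, `findall` gives back each whole match — 1 here.

['{dsa}']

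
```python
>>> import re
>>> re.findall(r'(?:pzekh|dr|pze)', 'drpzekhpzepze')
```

['dr', 'pzekh', 'pze', 'pze']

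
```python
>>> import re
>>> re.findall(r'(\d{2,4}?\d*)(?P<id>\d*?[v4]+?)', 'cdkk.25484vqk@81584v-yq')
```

[('25484', 'v'), ('81584', 'v')]

Pattern: 2 to 4 of a digit (lazy), then zero or more of a digit (captured); then zero or more of a digit (lazy), then one or more of one of [v4] (lazy) (captured as 'id').
Walking the string: at [5:11] match '25484v', groups = ('25484', 'v'); at [14:20] match '81584v', groups = ('81584', 'v').
2 groups means each result is a tuple of 2 captured strings — 2 here.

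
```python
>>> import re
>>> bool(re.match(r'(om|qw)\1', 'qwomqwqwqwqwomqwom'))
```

`match` is anchored at position 0; if the pattern doesn't fit there, it returns None.
Here the pattern fails at index 0, so the call returns None, and `bool(None)` is False.

False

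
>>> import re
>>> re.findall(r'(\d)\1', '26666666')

After group 1 captures some text, `\1` only succeeds where that same text appears again.
Because there's exactly one group, `findall` drops the full match and keeps group 1 from each hit.

['6', '6', '6']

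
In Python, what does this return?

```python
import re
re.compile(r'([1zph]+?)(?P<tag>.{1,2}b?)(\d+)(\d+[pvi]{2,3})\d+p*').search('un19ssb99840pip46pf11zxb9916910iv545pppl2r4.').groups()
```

('11', 'zxb', '991691', '0iv')

The match spans [19:39] → '11zxb9916910iv545ppp'.
Captured: group 1 = '11', group 2 = 'zxb', group 3 = '991691', group 4 = '0iv'.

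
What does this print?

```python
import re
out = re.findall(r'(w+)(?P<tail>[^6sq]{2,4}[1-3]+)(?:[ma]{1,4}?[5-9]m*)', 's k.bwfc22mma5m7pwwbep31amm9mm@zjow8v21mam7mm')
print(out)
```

[('w', 'fc22'), ('ww', 'bep31'), ('w', '8v21')]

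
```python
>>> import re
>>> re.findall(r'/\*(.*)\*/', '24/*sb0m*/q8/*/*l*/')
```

['sb0m*/q8/*/*l']

Walking the string: at [2:19] match '/*sb0m*/q8/*/*l*/', group 1 = 'sb0m*/q8/*/*l'.
With a single group, `findall` returns only what that group captured — 1 item.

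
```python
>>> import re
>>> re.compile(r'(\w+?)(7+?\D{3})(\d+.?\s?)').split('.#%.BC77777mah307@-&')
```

['.#%.', 'BC', '77777mah', '307@', '-&']

Pattern: one or more of a word character (lazy) (captured); then one or more of the literal '7' (lazy), then exactly 3 of a non-digit (captured); then one or more of a digit, then optionally any character, then optionally whitespace (captured).
Matches to split on: at [4:18] → 'BC77777mah307@'.
With a capturing group present, the delimiter's captured portion is kept in the result list.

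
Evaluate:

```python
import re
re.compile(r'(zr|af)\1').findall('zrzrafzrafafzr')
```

['zr', 'af']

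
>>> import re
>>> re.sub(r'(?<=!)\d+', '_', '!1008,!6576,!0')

'!_,!_,!_'

The positive lookaround only admits positions where the adjacent text matches; those characters stay outside the span.
Matches: at [1:5] → '1008'; at [7:11] → '6576'; at [13:14] → '0'.
Every occurrence is swapped for '_'.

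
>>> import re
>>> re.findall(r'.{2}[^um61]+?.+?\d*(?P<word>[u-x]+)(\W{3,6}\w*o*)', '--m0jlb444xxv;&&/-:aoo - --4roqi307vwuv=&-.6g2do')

[('xxv', ';&&/-:aoo'), ('vwuv', '=&-.6g2do')]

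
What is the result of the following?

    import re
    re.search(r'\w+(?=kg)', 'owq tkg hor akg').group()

't'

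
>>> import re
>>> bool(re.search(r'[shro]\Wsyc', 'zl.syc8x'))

False

Pattern: one of [shro]; then a non-word character, then the literal 'syc'.
`search` walks the string left to right and returns the first match it finds.
Here the pattern never matches, so the call returns None, and `bool(None)` is False.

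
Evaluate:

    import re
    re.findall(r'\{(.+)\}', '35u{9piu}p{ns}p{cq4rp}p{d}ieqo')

['9piu}p{ns}p{cq4rp}p{d']

Matches: at [3:26] match '{9piu}p{ns}p{cq4rp}p{d}', group 1 = '9piu}p{ns}p{cq4rp}p{d'.
One capturing group, so `findall` returns just the captured substring from the one match — 1 in all.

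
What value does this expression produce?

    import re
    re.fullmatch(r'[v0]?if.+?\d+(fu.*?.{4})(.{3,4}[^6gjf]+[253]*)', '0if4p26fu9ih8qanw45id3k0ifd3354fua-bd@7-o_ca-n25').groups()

('fu9ih8qanw45id3k0ifd3', '354fua-bd@7-o_ca-n25')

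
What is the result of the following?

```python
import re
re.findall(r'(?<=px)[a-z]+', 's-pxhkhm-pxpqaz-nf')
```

Because the assertion is zero-width, the text it checks is not consumed and won't appear in the result.
Since nothing is captured, `findall` lists the 2 matched substrings directly.

['hkhm', 'pqaz']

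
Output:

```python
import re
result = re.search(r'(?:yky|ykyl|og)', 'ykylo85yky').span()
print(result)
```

The regex engine tests alternatives in the order written; an earlier branch that matches wins even if a later one would match more.
`search` walks the string left to right and returns the first match it finds.
The match spans [0:3] → 'yky'.

(0, 3)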